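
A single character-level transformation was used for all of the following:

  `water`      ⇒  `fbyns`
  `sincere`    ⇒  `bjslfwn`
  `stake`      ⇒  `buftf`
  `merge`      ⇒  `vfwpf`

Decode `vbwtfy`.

market

Shifts by position in water: pos 0: w→f (+9), pos 1: a→b (+1), pos 2: t→y (+5), pos 3: e→n (+9), pos 4: r→s (+1) — repeating every 3. A repeating key of period 3 is used — shifts +9, +1, +5 over and over.
Undoing it on vbwtfy: v−9=m, b−1=a, w−5=r, t−9=k, f−1=e, y−5=t.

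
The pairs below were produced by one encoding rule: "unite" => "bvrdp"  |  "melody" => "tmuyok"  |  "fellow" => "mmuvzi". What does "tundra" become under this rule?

The shift increases by 1 at each position, starting from +7: 7, 8, 9, ….
For tundra: t+7=a, u+8=c, n+9=w, d+10=n, r+11=c, a+12=m.

acwncm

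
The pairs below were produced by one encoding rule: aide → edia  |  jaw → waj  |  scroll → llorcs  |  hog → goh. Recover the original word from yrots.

The word is simply reversed.
Reversing it on yrots: then reverse → story.

story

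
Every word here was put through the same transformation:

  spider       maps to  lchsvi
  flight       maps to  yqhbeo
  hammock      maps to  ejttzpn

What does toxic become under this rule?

Each letter's alphabet position (a=0..z=25) is mapped through 3·x+9 mod 26 — an affine cipher.
On toxic: t(19)→3·19+9≡14=o; o(14)→3·14+9≡25=z; x(23)→3·23+9≡0=a; i(8)→3·8+9≡7=h; c(2)→3·2+9≡15=p (all mod 26).

ozahp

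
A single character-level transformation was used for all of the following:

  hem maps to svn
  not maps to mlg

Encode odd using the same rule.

lww

Each pair mirrors across the alphabet (h↔s, e↔v, m↔n): positions sum to 25. Letters are reflected about the middle of the alphabet (position → 25−position): Atbash.
Applying it to odd: o↔l, d↔w, d↔w.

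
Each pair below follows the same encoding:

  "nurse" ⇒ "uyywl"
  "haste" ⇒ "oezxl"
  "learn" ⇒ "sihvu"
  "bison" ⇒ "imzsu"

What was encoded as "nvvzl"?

grove

A repeating key of period 2 is used — shifts +7, +4 over and over.
Decoding nvvzl: n−7=g, v−4=r, v−7=o, z−4=v, l−7=e.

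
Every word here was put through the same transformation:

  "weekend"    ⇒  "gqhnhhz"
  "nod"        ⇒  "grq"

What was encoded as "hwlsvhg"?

despite

The word is reversed, then every letter is shifted forward by 3.
Reversing it on hwlsvhg: shift back: h−3=e, w−3=t, l−3=i, s−3=p, v−3=s, h−3=e, g−3=d → etipsed; then reverse → despite.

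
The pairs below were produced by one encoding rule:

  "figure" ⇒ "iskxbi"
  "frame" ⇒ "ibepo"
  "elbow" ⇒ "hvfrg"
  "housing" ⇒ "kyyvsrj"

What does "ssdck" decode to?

Shifts by position in figure: pos 0: f→i (+3), pos 1: i→s (+10), pos 2: g→k (+4), pos 3: u→x (+3), pos 4: r→b (+10), pos 5: e→i (+4) — repeating every 3. It's a Vigenère-style cipher with numeric key [3,10,4]: position i shifts by key[i mod 3].
Decoding ssdck: s−3=p, s−10=i, d−4=z, c−3=z, k−10=a.

pizza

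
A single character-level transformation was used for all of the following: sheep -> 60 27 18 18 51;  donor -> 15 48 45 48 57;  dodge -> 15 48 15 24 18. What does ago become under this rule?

6 24 48

s(#19)→60 and h(#8)→27: differences scale by 3, so n = 3·pos + 3. Each letter becomes 3×(its alphabet position, a=1..z=26) + 3.
For ago: a=1→6, g=7→24, o=15→48.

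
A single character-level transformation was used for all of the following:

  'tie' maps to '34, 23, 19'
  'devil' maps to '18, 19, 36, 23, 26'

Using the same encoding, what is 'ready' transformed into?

32, 19, 15, 18, 39

t is letter #20 and maps to 34: an offset of 14. Letters become their 1-based position plus 14 (so a→15, b→16, …).
On ready: r=18→32, e=5→19, a=1→15, d=4→18, y=25→39.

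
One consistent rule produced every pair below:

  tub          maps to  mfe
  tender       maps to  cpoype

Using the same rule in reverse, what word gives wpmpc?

The output letters match the input read backwards, each shifted +11: tub reversed is but. Two steps: reverse the string, then apply a Caesar shift of +11.
Undoing it on wpmpc: shift back: w−11=l, p−11=e, m−11=b, p−11=e, c−11=r → leber; then reverse → rebel.

rebel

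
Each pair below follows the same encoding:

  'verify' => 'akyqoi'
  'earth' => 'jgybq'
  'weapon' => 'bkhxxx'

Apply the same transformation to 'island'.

nysiwn

In verify: v→a is +5, e→k is +6, r→y is +7, i→q is +8 — the shift increases by 1 each position. Each letter shifts forward by (position + 5), i.e. 5, 6, 7, … — the shift grows by one for each successive letter.
Applying it to island: i+5=n, s+6=y, l+7=s, a+8=i, n+9=w, d+10=n.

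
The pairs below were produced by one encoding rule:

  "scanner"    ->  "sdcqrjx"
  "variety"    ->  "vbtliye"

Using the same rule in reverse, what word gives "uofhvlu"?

undergo

In scanner: s→s is +0, c→d is +1, a→c is +2, n→q is +3 — the shift increases by 1 each position. The shift increases by 1 at each position, starting from +0: 0, 1, 2, ….
Decoding uofhvlu: u−0=u, o−1=n, f−2=d, h−3=e, v−4=r, l−5=g, u−6=o.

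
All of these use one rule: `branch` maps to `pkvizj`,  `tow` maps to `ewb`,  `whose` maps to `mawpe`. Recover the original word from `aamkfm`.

Two steps: reverse the string, then apply a Caesar shift of +8.
Undoing it on aamkfm: shift back: a−8=s, a−8=s, m−8=e, k−8=c, f−8=x, m−8=e → ssecxe; then reverse → excess.

excess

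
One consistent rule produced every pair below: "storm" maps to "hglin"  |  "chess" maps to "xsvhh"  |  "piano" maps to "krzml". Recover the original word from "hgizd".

straw

Each pair mirrors across the alphabet (s↔h, t↔g, o↔l): positions sum to 25. Letters are reflected about the middle of the alphabet (position → 25−position): Atbash.
Reversing it on hgizd: h↔s, g↔t, i↔r, z↔a, d↔w.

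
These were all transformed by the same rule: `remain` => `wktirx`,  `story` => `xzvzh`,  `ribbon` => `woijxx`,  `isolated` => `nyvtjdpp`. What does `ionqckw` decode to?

In remain: r→w is +5, e→k is +6, m→t is +7, a→i is +8 — the shift increases by 1 each position. Letter i (0-indexed) is shifted by i+5, so successive shifts are 5, 6, 7, ….
Reversing it on ionqckw: i−5=d, o−6=i, n−7=g, q−8=i, c−9=t, k−10=a, w−11=l.

digital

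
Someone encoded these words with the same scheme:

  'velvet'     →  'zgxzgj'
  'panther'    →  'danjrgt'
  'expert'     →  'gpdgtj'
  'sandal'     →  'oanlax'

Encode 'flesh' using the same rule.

v(21)→z(25) and e(4)→g(6) fit y≡21x+0 (mod 26); the inverse of 21 mod 26 is 5. Treating letters as 0–25, the rule is x ↦ 21x + 0 (mod 26).
For flesh: f(5)→21·5+0≡1=b; l(11)→21·11+0≡23=x; e(4)→21·4+0≡6=g; s(18)→21·18+0≡14=o; h(7)→21·7+0≡17=r (all mod 26).

bxgor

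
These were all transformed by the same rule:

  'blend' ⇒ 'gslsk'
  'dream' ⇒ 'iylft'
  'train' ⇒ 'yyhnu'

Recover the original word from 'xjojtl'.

A repeating key of period 3 is used — shifts +5, +7, +7 over and over.
Decoding xjojtl: x−5=s, j−7=c, o−7=h, j−5=e, t−7=m, l−7=e.

scheme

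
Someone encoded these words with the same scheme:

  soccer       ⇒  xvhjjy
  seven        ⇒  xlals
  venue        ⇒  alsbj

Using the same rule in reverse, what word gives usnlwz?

pliers

Shifts by position in soccer: pos 0: s→x (+5), pos 1: o→v (+7), pos 2: c→h (+5), pos 3: c→j (+7) — repeating every 2. The shifts repeat in a cycle of length 2: positions 0,1,… shift by +5, +7, then the pattern repeats.
Undoing it on usnlwz: u−5=p, s−7=l, n−5=i, l−7=e, w−5=r, z−7=s.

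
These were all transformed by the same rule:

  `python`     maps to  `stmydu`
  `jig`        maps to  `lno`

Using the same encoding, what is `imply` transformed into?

dqurn

The output letters match the input read backwards, each shifted +5: python reversed is nohtyp. Read the word backwards and shift each letter +5.
On imply: reverse → ylpmi; then shift: y+5=d, l+5=q, p+5=u, m+5=r, i+5=n.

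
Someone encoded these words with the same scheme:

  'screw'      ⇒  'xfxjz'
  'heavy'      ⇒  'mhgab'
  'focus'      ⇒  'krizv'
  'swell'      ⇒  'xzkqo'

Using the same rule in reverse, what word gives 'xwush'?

Shifts by position in screw: pos 0: s→x (+5), pos 1: c→f (+3), pos 2: r→x (+6), pos 3: e→j (+5), pos 4: w→z (+3) — repeating every 3. A repeating key of period 3 is used — shifts +5, +3, +6 over and over.
Reversing it on xwush: x−5=s, w−3=t, u−6=o, s−5=n, h−3=e.

stone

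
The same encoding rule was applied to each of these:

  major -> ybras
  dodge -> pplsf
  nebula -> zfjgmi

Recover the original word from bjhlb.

Shifts by position in major: pos 0: m→y (+12), pos 1: a→b (+1), pos 2: j→r (+8), pos 3: o→a (+12), pos 4: r→s (+1) — repeating every 3. A repeating key of period 3 is used — shifts +12, +1, +8 over and over.
Reversing it on bjhlb: b−12=p, j−1=i, h−8=z, l−12=z, b−1=a.

pizza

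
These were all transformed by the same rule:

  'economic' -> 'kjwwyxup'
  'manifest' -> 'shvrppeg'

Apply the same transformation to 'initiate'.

The shift increases by 1 at each position, starting from +6: 6, 7, 8, ….
Applying it to initiate: i+6=o, n+7=u, i+8=q, t+9=c, i+10=s, a+11=l, t+12=f, e+13=r.

ouqcslfr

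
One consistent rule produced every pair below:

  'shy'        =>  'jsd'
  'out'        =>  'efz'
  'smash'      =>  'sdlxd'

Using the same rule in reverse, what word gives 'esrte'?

The output letters match the input read backwards, each shifted +11: shy reversed is yhs. Two steps: reverse the string, then apply a Caesar shift of +11.
Reversing it on esrte: shift back: e−11=t, s−11=h, r−11=g, t−11=i, e−11=t → thgit; then reverse → tight.

tight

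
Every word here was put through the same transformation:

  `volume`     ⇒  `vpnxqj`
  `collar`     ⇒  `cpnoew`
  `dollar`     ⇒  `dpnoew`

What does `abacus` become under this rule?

accfyx

In volume: v→v is +0, o→p is +1, l→n is +2, u→x is +3 — the shift increases by 1 each position. Each letter shifts forward by its position index (0, 1, 2, …) — the shift grows by one for each successive letter.
On abacus: a+0=a, b+1=c, a+2=c, c+3=f, u+4=y, s+5=x.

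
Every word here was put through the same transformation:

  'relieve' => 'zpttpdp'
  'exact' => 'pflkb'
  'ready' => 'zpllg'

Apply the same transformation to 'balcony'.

The shift depends on letter class: consonant r→z is +8, but vowel e→p is +11. Vowels shift forward by 11 and consonants shift forward by 8.
On balcony: b(cons)+8=j, a(vowel)+11=l, l(cons)+8=t, c(cons)+8=k, o(vowel)+11=z, n(cons)+8=v, y(cons)+8=g.

jltkzvg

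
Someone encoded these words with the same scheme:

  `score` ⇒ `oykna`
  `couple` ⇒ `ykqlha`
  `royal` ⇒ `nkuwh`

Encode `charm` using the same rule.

ydwni

Compare letters: s→o is +22, c→y is +22, o→k is +22 — a constant shift. It's a constant shift of +22 (ROT22).
On charm: c+22=y, h+22=d, a+22=w, r+22=n, m+22=i.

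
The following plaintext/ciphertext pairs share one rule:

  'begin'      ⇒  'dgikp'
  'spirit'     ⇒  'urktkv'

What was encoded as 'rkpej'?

pinch

Compare letters: b→d is +2, e→g is +2, g→i is +2 — a constant shift. This is a Caesar cipher with shift 2.
Undoing it on rkpej: r−2=p, k−2=i, p−2=n, e−2=c, j−2=h.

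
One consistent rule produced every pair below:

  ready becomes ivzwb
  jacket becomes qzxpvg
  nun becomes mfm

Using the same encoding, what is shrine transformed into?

This is the alphabet-reversal cipher (Atbash): a becomes z, b becomes y, etc.
Applying it to shrine: s↔h, h↔s, r↔i, i↔r, n↔m, e↔v.

hsirmv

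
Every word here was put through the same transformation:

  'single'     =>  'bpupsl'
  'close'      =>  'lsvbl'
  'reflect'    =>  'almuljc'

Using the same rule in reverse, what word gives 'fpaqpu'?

Shifts by position in single: pos 0: s→b (+9), pos 1: i→p (+7), pos 2: n→u (+7), pos 3: g→p (+9), pos 4: l→s (+7), pos 5: e→l (+7) — repeating every 3. The shifts repeat in a cycle of length 3: positions 0,1,… shift by +9, +7, +7, then the pattern repeats.
Decoding fpaqpu: f−9=w, p−7=i, a−7=t, q−9=h, p−7=i, u−7=n.

within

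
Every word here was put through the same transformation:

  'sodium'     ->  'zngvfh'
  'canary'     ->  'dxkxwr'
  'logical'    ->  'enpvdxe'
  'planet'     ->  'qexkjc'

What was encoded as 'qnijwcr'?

poverty

s(18)→z(25) and o(14)→n(13) fit y≡3x+23 (mod 26); the inverse of 3 mod 26 is 9. Treating letters as 0–25, the rule is x ↦ 3x + 23 (mod 26).
Decoding qnijwcr: q(16)→9·(16−23)≡15=p; n(13)→9·(13−23)≡14=o; i(8)→9·(8−23)≡21=v; j(9)→9·(9−23)≡4=e; w(22)→9·(22−23)≡17=r; c(2)→9·(2−23)≡19=t; r(17)→9·(17−23)≡24=y (all mod 26).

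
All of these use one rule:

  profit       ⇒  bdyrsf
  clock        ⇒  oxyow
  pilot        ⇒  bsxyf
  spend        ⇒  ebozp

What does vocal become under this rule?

The shift depends on letter class: consonant p→b is +12, but vowel o→y is +10. The rule splits by letter class: vowels +10, consonants +12.
Applying it to vocal: v(cons)+12=h, o(vowel)+10=y, c(cons)+12=o, a(vowel)+10=k, l(cons)+12=x.

hyokx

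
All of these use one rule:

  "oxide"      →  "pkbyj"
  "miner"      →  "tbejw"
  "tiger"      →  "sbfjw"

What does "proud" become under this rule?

This is an affine cipher: with a=0,…,z=25, each position x becomes (11x+17) mod 26.
Applying it to proud: p(15)→11·15+17≡0=a; r(17)→11·17+17≡22=w; o(14)→11·14+17≡15=p; u(20)→11·20+17≡3=d; d(3)→11·3+17≡24=y (all mod 26).

awpdy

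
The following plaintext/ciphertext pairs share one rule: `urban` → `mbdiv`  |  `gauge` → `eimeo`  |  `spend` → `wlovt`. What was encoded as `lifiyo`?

palace

u(20)→m(12) and r(17)→b(1) fit y≡21x+8 (mod 26); the inverse of 21 mod 26 is 5. This is an affine cipher: with a=0,…,z=25, each position x becomes (21x+8) mod 26.
Decoding lifiyo: l(11)→5·(11−8)≡15=p; i(8)→5·(8−8)≡0=a; f(5)→5·(5−8)≡11=l; i(8)→5·(8−8)≡0=a; y(24)→5·(24−8)≡2=c; o(14)→5·(14−8)≡4=e (all mod 26).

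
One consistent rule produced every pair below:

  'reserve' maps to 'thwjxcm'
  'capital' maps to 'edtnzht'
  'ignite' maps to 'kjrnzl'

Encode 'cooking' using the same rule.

erspouo

Each letter shifts forward by (position + 2), i.e. 2, 3, 4, … — the shift grows by one for each successive letter.
On cooking: c+2=e, o+3=r, o+4=s, k+5=p, i+6=o, n+7=u, g+8=o.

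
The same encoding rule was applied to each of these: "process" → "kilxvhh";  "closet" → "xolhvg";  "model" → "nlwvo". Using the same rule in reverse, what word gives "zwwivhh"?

address

Each pair mirrors across the alphabet (p↔k, r↔i, o↔l): positions sum to 25. Each letter is replaced by its mirror in the alphabet: a↔z, b↔y, c↔x, and so on (the Atbash cipher).
Undoing it on zwwivhh: z↔a, w↔d, w↔d, i↔r, v↔e, h↔s, h↔s.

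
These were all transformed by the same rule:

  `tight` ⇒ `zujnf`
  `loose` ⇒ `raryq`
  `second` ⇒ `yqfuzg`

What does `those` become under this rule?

Shifts by position in tight: pos 0: t→z (+6), pos 1: i→u (+12), pos 2: g→j (+3), pos 3: h→n (+6), pos 4: t→f (+12) — repeating every 3. The shifts repeat in a cycle of length 3: positions 0,1,… shift by +6, +12, +3, then the pattern repeats.
For those: t+6=z, h+12=t, o+3=r, s+6=y, e+12=q.

ztryq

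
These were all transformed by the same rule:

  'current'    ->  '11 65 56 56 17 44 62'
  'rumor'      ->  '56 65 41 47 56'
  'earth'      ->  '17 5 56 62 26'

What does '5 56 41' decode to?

With a=1..z=26, the number is 3·pos + 2.
Decoding 5 56 41: 5→(5−2)÷3=1=a, 56→(56−2)÷3=18=r, 41→(41−2)÷3=13=m.

arm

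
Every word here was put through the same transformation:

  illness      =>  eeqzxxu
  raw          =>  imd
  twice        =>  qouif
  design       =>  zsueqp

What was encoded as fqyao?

The word is reversed, then every letter is shifted forward by 12.
Decoding fqyao: shift back: f−12=t, q−12=e, y−12=m, a−12=o, o−12=c → temoc; then reverse → comet.

comet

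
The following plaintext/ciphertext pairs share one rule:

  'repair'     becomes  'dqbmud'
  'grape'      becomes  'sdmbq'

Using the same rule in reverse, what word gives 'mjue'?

axis

Compare letters: r→d is +12, e→q is +12, p→b is +12 — a constant shift. Every letter moves 12 places later in the alphabet, wrapping around z→a.
Undoing it on mjue: m−12=a, j−12=x, u−12=i, e−12=s.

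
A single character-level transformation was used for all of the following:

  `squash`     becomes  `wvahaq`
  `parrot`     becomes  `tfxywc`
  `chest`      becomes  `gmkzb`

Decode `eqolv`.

In squash: s→w is +4, q→v is +5, u→a is +6, a→h is +7 — the shift increases by 1 each position. Each letter shifts forward by (position + 4), i.e. 4, 5, 6, … — the shift grows by one for each successive letter.
Decoding eqolv: e−4=a, q−5=l, o−6=i, l−7=e, v−8=n.

alien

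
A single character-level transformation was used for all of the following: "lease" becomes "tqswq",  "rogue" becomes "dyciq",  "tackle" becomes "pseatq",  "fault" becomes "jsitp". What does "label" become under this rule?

l(11)→t(19) and e(4)→q(16) fit y≡19x+18 (mod 26); the inverse of 19 mod 26 is 11. Treating letters as 0–25, the rule is x ↦ 19x + 18 (mod 26).
For label: l(11)→19·11+18≡19=t; a(0)→19·0+18≡18=s; b(1)→19·1+18≡11=l; e(4)→19·4+18≡16=q; l(11)→19·11+18≡19=t (all mod 26).

tslqt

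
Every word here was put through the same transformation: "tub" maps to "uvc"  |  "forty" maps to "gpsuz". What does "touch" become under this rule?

Each letter is shifted forward by 1 in the alphabet (a Caesar shift of +1).
On touch: t+1=u, o+1=p, u+1=v, c+1=d, h+1=i.

upvdi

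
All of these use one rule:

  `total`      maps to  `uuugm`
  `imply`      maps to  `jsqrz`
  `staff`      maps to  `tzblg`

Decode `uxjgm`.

trial

Shifts by position in total: pos 0: t→u (+1), pos 1: o→u (+6), pos 2: t→u (+1), pos 3: a→g (+6) — repeating every 2. It's a Vigenère-style cipher with numeric key [1,6]: position i shifts by key[i mod 2].
Decoding uxjgm: u−1=t, x−6=r, j−1=i, g−6=a, m−1=l.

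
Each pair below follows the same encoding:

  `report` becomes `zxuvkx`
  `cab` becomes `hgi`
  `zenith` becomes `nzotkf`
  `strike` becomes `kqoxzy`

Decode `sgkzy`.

Read the word backwards and shift each letter +6.
Reversing it on sgkzy: shift back: s−6=m, g−6=a, k−6=e, z−6=t, y−6=s → maets; then reverse → steam.

steam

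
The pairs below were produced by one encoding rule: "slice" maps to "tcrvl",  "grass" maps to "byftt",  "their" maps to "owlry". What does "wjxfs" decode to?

human

s(18)→t(19) and l(11)→c(2) fit y≡21x+5 (mod 26); the inverse of 21 mod 26 is 5. Treating letters as 0–25, the rule is x ↦ 21x + 5 (mod 26).
Decoding wjxfs: w(22)→5·(22−5)≡7=h; j(9)→5·(9−5)≡20=u; x(23)→5·(23−5)≡12=m; f(5)→5·(5−5)≡0=a; s(18)→5·(18−5)≡13=n (all mod 26).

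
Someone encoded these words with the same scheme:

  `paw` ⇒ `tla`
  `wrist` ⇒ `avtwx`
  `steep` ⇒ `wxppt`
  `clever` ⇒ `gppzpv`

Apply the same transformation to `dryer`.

hvcpv

The shift depends on letter class: consonant p→t is +4, but vowel a→l is +11. Vowels shift forward by 11 and consonants shift forward by 4.
On dryer: d(cons)+4=h, r(cons)+4=v, y(cons)+4=c, e(vowel)+11=p, r(cons)+4=v.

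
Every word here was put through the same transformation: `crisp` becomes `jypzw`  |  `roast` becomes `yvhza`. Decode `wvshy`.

polar

Compare letters: c→j is +7, r→y is +7, i→p is +7 — a constant shift. Every letter moves 7 places later in the alphabet, wrapping around z→a.
Undoing it on wvshy: w−7=p, v−7=o, s−7=l, h−7=a, y−7=r.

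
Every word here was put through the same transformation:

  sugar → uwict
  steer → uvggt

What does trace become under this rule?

Compare letters: s→u is +2, u→w is +2, g→i is +2 — a constant shift. This is a Caesar cipher with shift 2.
Applying it to trace: t+2=v, r+2=t, a+2=c, c+2=e, e+2=g.

vtceg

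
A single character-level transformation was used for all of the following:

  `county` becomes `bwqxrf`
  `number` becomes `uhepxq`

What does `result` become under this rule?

woxvhu

The output letters match the input read backwards, each shifted +3: county reversed is ytnuoc. Read the word backwards and shift each letter +3.
For result: reverse → tluser; then shift: t+3=w, l+3=o, u+3=x, s+3=v, e+3=h, r+3=u.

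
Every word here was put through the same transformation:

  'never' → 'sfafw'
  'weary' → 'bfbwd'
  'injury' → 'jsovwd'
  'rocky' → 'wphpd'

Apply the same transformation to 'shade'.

The shift depends on letter class: consonant n→s is +5, but vowel e→f is +1. Two shifts are in play — +1 for a/e/i/o/u, +5 for every other letter.
On shade: s(cons)+5=x, h(cons)+5=m, a(vowel)+1=b, d(cons)+5=i, e(vowel)+1=f.

xmbif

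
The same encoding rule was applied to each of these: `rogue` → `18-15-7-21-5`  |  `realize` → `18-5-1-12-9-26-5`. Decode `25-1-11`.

yak

Each letter is replaced by its alphabet position (a=1, b=2, …, z=26).
Decoding 25-1-11: 25=y, 1=a, 11=k.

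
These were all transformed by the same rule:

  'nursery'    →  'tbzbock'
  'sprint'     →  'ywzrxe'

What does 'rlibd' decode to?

least

In nursery: n→t is +6, u→b is +7, r→z is +8, s→b is +9 — the shift increases by 1 each position. Letter i (0-indexed) is shifted by i+6, so successive shifts are 6, 7, 8, ….
Reversing it on rlibd: r−6=l, l−7=e, i−8=a, b−9=s, d−10=t.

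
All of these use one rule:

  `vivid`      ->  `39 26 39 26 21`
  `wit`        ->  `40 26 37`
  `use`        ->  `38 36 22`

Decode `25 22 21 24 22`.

hedge

v is letter #22 and maps to 39: an offset of 17. The number is (letter's place in the alphabet, a=1) + 17.
Decoding 25 22 21 24 22: 25→(25−17)÷1=8=h, 22→(22−17)÷1=5=e, 21→(21−17)÷1=4=d, 24→(24−17)÷1=7=g, 22→(22−17)÷1=5=e.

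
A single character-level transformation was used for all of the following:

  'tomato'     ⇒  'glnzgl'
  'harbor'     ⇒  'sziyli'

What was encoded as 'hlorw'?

Each letter is replaced by its mirror in the alphabet: a↔z, b↔y, c↔x, and so on (the Atbash cipher).
Undoing it on hlorw: h↔s, l↔o, o↔l, r↔i, w↔d.

solid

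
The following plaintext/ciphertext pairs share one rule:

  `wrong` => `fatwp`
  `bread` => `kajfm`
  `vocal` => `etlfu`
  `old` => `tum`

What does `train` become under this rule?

The shift depends on letter class: consonant w→f is +9, but vowel o→t is +5. The rule splits by letter class: vowels +5, consonants +9.
On train: t(cons)+9=c, r(cons)+9=a, a(vowel)+5=f, i(vowel)+5=n, n(cons)+9=w.

cafnw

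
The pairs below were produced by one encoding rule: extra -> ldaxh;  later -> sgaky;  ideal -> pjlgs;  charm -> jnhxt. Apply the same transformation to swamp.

zchsw

Shifts by position in extra: pos 0: e→l (+7), pos 1: x→d (+6), pos 2: t→a (+7), pos 3: r→x (+6) — repeating every 2. It's a Vigenère-style cipher with numeric key [7,6]: position i shifts by key[i mod 2].
For swamp: s+7=z, w+6=c, a+7=h, m+6=s, p+7=w.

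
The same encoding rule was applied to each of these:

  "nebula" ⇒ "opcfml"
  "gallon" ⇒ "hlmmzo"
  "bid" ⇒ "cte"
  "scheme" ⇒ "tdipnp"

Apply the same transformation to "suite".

tftup

The shift depends on letter class: consonant n→o is +1, but vowel e→p is +11. The rule splits by letter class: vowels +11, consonants +1.
For suite: s(cons)+1=t, u(vowel)+11=f, i(vowel)+11=t, t(cons)+1=u, e(vowel)+11=p.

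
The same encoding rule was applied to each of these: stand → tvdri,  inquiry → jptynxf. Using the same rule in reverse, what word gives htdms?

grain

In stand: s→t is +1, t→v is +2, a→d is +3, n→r is +4 — the shift increases by 1 each position. Letter i (0-indexed) is shifted by i+1, so successive shifts are 1, 2, 3, ….
Reversing it on htdms: h−1=g, t−2=r, d−3=a, m−4=i, s−5=n.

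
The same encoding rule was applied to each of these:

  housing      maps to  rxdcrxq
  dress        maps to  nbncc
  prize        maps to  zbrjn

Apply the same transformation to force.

The shift depends on letter class: consonant h→r is +10, but vowel o→x is +9. The rule splits by letter class: vowels +9, consonants +10.
On force: f(cons)+10=p, o(vowel)+9=x, r(cons)+10=b, c(cons)+10=m, e(vowel)+9=n.

pxbmn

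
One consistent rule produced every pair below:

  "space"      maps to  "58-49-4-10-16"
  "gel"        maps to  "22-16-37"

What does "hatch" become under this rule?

25-4-61-10-25

s(#19)→58 and p(#16)→49: differences scale by 3, so n = 3·pos + 1. With a=1..z=26, the number is 3·pos + 1.
Applying it to hatch: h=8→25, a=1→4, t=20→61, c=3→10, h=8→25.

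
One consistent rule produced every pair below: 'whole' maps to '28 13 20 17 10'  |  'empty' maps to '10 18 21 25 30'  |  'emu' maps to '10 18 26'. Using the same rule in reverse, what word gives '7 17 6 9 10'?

w is letter #23 and maps to 28: an offset of 5. Each letter is replaced by its alphabet position (a=1..z=26) + 5.
Decoding 7 17 6 9 10: 7→(7−5)÷1=2=b, 17→(17−5)÷1=12=l, 6→(6−5)÷1=1=a, 9→(9−5)÷1=4=d, 10→(10−5)÷1=5=e.

blade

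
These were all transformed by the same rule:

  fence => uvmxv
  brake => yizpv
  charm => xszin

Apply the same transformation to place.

kozxv

Letters are reflected about the middle of the alphabet (position → 25−position): Atbash.
On place: p↔k, l↔o, a↔z, c↔x, e↔v.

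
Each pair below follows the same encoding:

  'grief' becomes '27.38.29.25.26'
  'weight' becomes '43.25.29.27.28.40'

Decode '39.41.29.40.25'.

Each letter is replaced by its alphabet position (a=1..z=26) + 20.
Reversing it on 39.41.29.40.25: 39→(39−20)÷1=19=s, 41→(41−20)÷1=21=u, 29→(29−20)÷1=9=i, 40→(40−20)÷1=20=t, 25→(25−20)÷1=5=e.

suite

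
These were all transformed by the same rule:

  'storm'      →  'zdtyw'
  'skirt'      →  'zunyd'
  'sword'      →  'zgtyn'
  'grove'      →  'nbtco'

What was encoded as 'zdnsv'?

still

The shifts repeat in a cycle of length 3: positions 0,1,… shift by +7, +10, +5, then the pattern repeats.
Reversing it on zdnsv: z−7=s, d−10=t, n−5=i, s−7=l, v−10=l.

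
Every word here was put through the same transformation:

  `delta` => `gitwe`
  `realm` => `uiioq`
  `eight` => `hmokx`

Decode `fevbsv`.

It's a Vigenère-style cipher with numeric key [3,4,8]: position i shifts by key[i mod 3].
Reversing it on fevbsv: f−3=c, e−4=a, v−8=n, b−3=y, s−4=o, v−8=n.

canyon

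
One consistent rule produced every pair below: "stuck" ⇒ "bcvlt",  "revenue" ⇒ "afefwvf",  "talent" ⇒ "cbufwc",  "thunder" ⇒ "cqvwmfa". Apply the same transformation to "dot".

The shift depends on letter class: consonant s→b is +9, but vowel u→v is +1. Two shifts are in play — +1 for a/e/i/o/u, +9 for every other letter.
On dot: d(cons)+9=m, o(vowel)+1=p, t(cons)+9=c.

mpc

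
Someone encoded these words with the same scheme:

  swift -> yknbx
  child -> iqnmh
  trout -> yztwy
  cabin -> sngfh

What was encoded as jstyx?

The output letters match the input read backwards, each shifted +5: swift reversed is tfiws. Read the word backwards and shift each letter +5.
Decoding jstyx: shift back: j−5=e, s−5=n, t−5=o, y−5=t, x−5=s → enots; then reverse → stone.

stone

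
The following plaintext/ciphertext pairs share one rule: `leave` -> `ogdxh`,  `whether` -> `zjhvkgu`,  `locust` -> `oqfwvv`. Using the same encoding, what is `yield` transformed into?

Shifts by position in leave: pos 0: l→o (+3), pos 1: e→g (+2), pos 2: a→d (+3), pos 3: v→x (+2) — repeating every 2. A repeating key of period 2 is used — shifts +3, +2 over and over.
On yield: y+3=b, i+2=k, e+3=h, l+2=n, d+3=g.

bkhng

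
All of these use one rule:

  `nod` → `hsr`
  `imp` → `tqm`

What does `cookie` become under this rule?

imossg

The word is reversed, then every letter is shifted forward by 4.
For cookie: reverse → eikooc; then shift: e+4=i, i+4=m, k+4=o, o+4=s, o+4=s, c+4=g.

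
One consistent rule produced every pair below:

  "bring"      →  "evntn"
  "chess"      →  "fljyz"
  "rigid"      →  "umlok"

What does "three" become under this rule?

In bring: b→e is +3, r→v is +4, i→n is +5, n→t is +6 — the shift increases by 1 each position. Letter i (0-indexed) is shifted by i+3, so successive shifts are 3, 4, 5, ….
Applying it to three: t+3=w, h+4=l, r+5=w, e+6=k, e+7=l.

wlwkl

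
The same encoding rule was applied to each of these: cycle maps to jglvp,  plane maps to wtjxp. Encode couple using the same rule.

Letter i (0-indexed) is shifted by i+7, so successive shifts are 7, 8, 9, ….
Applying it to couple: c+7=j, o+8=w, u+9=d, p+10=z, l+11=w, e+12=q.

jwdzwq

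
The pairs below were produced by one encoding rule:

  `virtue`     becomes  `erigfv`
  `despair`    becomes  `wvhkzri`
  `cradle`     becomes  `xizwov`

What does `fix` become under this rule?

urc

Each pair mirrors across the alphabet (v↔e, i↔r, r↔i): positions sum to 25. Letters are reflected about the middle of the alphabet (position → 25−position): Atbash.
For fix: f↔u, i↔r, x↔c.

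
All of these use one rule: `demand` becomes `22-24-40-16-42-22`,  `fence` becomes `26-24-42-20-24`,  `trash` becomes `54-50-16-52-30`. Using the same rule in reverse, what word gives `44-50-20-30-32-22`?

orchid

Each letter becomes 2×(its alphabet position, a=1..z=26) + 14.
Reversing it on 44-50-20-30-32-22: 44→(44−14)÷2=15=o, 50→(50−14)÷2=18=r, 20→(20−14)÷2=3=c, 30→(30−14)÷2=8=h, 32→(32−14)÷2=9=i, 22→(22−14)÷2=4=d.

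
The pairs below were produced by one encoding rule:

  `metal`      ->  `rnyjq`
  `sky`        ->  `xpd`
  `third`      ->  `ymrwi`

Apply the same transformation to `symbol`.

xdrgxq

The shift depends on letter class: consonant m→r is +5, but vowel e→n is +9. The rule splits by letter class: vowels +9, consonants +5.
Applying it to symbol: s(cons)+5=x, y(cons)+5=d, m(cons)+5=r, b(cons)+5=g, o(vowel)+9=x, l(cons)+5=q.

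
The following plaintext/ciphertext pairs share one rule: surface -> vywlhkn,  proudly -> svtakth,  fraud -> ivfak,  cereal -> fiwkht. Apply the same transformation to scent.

In surface: s→v is +3, u→y is +4, r→w is +5, f→l is +6 — the shift increases by 1 each position. Each letter shifts forward by (position + 3), i.e. 3, 4, 5, … — the shift grows by one for each successive letter.
On scent: s+3=v, c+4=g, e+5=j, n+6=t, t+7=a.

vgjta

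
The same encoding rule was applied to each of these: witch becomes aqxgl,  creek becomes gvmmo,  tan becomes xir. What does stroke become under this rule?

The shift depends on letter class: consonant w→a is +4, but vowel i→q is +8. Vowels shift forward by 8 and consonants shift forward by 4.
For stroke: s(cons)+4=w, t(cons)+4=x, r(cons)+4=v, o(vowel)+8=w, k(cons)+4=o, e(vowel)+8=m.

wxvwom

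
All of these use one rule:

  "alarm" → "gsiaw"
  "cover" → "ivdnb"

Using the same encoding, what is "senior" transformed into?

ylvryc

Each letter shifts forward by (position + 6), i.e. 6, 7, 8, … — the shift grows by one for each successive letter.
Applying it to senior: s+6=y, e+7=l, n+8=v, i+9=r, o+10=y, r+11=c.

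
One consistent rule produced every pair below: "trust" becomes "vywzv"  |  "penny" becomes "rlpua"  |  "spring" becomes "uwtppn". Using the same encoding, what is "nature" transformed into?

phvbtl

The shifts repeat in a cycle of length 2: positions 0,1,… shift by +2, +7, then the pattern repeats.
For nature: n+2=p, a+7=h, t+2=v, u+7=b, r+2=t, e+7=l.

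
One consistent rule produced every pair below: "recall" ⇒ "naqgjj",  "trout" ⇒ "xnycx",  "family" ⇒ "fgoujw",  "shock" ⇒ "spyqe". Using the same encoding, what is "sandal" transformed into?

r(17)→n(13) and e(4)→a(0) fit y≡5x+6 (mod 26); the inverse of 5 mod 26 is 21. This is an affine cipher: with a=0,…,z=25, each position x becomes (5x+6) mod 26.
Applying it to sandal: s(18)→5·18+6≡18=s; a(0)→5·0+6≡6=g; n(13)→5·13+6≡19=t; d(3)→5·3+6≡21=v; a(0)→5·0+6≡6=g; l(11)→5·11+6≡9=j (all mod 26).

sgtvgj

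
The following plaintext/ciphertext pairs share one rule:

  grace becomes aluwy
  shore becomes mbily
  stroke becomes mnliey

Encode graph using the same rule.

Compare letters: g→a is +20, r→l is +20, a→u is +20 — a constant shift. Each letter is shifted forward by 20 in the alphabet (a Caesar shift of +20).
For graph: g+20=a, r+20=l, a+20=u, p+20=j, h+20=b.

alujb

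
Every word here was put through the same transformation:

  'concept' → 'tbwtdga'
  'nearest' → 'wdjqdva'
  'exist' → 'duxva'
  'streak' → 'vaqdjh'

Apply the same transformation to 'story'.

vabqz

c(2)→t(19) and o(14)→b(1) fit y≡5x+9 (mod 26); the inverse of 5 mod 26 is 21. This is an affine cipher: with a=0,…,z=25, each position x becomes (5x+9) mod 26.
Applying it to story: s(18)→5·18+9≡21=v; t(19)→5·19+9≡0=a; o(14)→5·14+9≡1=b; r(17)→5·17+9≡16=q; y(24)→5·24+9≡25=z (all mod 26).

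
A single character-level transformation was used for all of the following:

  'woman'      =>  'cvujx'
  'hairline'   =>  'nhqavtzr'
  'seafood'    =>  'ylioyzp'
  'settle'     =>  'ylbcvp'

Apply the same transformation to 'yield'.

In woman: w→c is +6, o→v is +7, m→u is +8, a→j is +9 — the shift increases by 1 each position. Letter i (0-indexed) is shifted by i+6, so successive shifts are 6, 7, 8, ….
On yield: y+6=e, i+7=p, e+8=m, l+9=u, d+10=n.

epmun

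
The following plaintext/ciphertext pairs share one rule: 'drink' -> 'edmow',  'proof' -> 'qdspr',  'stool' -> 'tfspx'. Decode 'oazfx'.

novel

Shifts by position in drink: pos 0: d→e (+1), pos 1: r→d (+12), pos 2: i→m (+4), pos 3: n→o (+1), pos 4: k→w (+12) — repeating every 3. The shifts repeat in a cycle of length 3: positions 0,1,… shift by +1, +12, +4, then the pattern repeats.
Undoing it on oazfx: o−1=n, a−12=o, z−4=v, f−1=e, x−12=l.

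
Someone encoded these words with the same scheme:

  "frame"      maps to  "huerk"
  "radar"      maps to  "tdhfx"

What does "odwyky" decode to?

master

In frame: f→h is +2, r→u is +3, a→e is +4, m→r is +5 — the shift increases by 1 each position. Letter i (0-indexed) is shifted by i+2, so successive shifts are 2, 3, 4, ….
Reversing it on odwyky: o−2=m, d−3=a, w−4=s, y−5=t, k−6=e, y−7=r.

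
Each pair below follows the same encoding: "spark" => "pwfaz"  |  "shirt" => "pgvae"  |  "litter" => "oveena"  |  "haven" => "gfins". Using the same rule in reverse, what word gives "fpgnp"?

ashes

Each letter's alphabet position (a=0..z=25) is mapped through 15·x+5 mod 26 — an affine cipher.
Decoding fpgnp: f(5)→7·(5−5)≡0=a; p(15)→7·(15−5)≡18=s; g(6)→7·(6−5)≡7=h; n(13)→7·(13−5)≡4=e; p(15)→7·(15−5)≡18=s (all mod 26).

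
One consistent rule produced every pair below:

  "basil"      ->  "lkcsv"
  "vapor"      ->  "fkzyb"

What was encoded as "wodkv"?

metal

Compare letters: b→l is +10, a→k is +10, s→c is +10 — a constant shift. It's a constant shift of +10 (ROT10).
Reversing it on wodkv: w−10=m, o−10=e, d−10=t, k−10=a, v−10=l.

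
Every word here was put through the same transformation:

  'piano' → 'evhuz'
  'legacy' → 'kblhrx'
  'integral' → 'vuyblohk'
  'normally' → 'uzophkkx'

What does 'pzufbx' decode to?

monkey

p(15)→e(4) and i(8)→v(21) fit y≡5x+7 (mod 26); the inverse of 5 mod 26 is 21. This is an affine cipher: with a=0,…,z=25, each position x becomes (5x+7) mod 26.
Undoing it on pzufbx: p(15)→21·(15−7)≡12=m; z(25)→21·(25−7)≡14=o; u(20)→21·(20−7)≡13=n; f(5)→21·(5−7)≡10=k; b(1)→21·(1−7)≡4=e; x(23)→21·(23−7)≡24=y (all mod 26).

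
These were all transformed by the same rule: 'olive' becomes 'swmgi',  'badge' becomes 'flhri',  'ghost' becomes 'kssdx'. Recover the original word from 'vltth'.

Shifts by position in olive: pos 0: o→s (+4), pos 1: l→w (+11), pos 2: i→m (+4), pos 3: v→g (+11) — repeating every 2. The shifts repeat in a cycle of length 2: positions 0,1,… shift by +4, +11, then the pattern repeats.
Undoing it on vltth: v−4=r, l−11=a, t−4=p, t−11=i, h−4=d.

rapid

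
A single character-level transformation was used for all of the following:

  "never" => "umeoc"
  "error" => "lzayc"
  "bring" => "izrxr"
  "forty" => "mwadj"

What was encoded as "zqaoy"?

In never: n→u is +7, e→m is +8, v→e is +9, e→o is +10 — the shift increases by 1 each position. The shift increases by 1 at each position, starting from +7: 7, 8, 9, ….
Undoing it on zqaoy: z−7=s, q−8=i, a−9=r, o−10=e, y−11=n.

siren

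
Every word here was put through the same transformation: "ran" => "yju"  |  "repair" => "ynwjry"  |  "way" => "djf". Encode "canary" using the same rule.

The shift depends on letter class: consonant r→y is +7, but vowel a→j is +9. Two shifts are in play — +9 for a/e/i/o/u, +7 for every other letter.
For canary: c(cons)+7=j, a(vowel)+9=j, n(cons)+7=u, a(vowel)+9=j, r(cons)+7=y, y(cons)+7=f.

jjujyf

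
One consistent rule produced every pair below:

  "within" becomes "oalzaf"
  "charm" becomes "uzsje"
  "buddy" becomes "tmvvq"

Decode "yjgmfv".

ground

Every letter moves 18 places later in the alphabet, wrapping around z→a.
Reversing it on yjgmfv: y−18=g, j−18=r, g−18=o, m−18=u, f−18=n, v−18=d.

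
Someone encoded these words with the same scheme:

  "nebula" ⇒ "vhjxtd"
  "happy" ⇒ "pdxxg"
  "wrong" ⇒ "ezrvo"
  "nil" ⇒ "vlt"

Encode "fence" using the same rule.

nhvkh

Vowels shift forward by 3 and consonants shift forward by 8.
On fence: f(cons)+8=n, e(vowel)+3=h, n(cons)+8=v, c(cons)+8=k, e(vowel)+3=h.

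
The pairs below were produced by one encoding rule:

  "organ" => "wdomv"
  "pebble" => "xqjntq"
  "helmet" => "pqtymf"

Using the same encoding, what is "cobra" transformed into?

A repeating key of period 2 is used — shifts +8, +12 over and over.
For cobra: c+8=k, o+12=a, b+8=j, r+12=d, a+8=i.

kajdi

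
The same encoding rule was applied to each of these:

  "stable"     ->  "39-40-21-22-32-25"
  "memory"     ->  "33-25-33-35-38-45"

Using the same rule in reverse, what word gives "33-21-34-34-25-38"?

manner

s is letter #19 and maps to 39: an offset of 20. The number is (letter's place in the alphabet, a=1) + 20.
Decoding 33-21-34-34-25-38: 33→(33−20)÷1=13=m, 21→(21−20)÷1=1=a, 34→(34−20)÷1=14=n, 34→(34−20)÷1=14=n, 25→(25−20)÷1=5=e, 38→(38−20)÷1=18=r.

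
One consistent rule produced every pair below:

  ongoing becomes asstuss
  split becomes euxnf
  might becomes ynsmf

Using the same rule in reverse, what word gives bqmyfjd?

platter

Shifts by position in ongoing: pos 0: o→a (+12), pos 1: n→s (+5), pos 2: g→s (+12), pos 3: o→t (+5) — repeating every 2. A repeating key of period 2 is used — shifts +12, +5 over and over.
Decoding bqmyfjd: b−12=p, q−5=l, m−12=a, y−5=t, f−12=t, j−5=e, d−12=r.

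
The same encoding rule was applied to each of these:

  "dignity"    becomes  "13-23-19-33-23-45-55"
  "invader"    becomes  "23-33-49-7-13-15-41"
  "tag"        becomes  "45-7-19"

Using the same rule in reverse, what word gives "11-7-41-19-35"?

cargo

d(#4)→13 and i(#9)→23: differences scale by 2, so n = 2·pos + 5. Each letter becomes 2×(its alphabet position, a=1..z=26) + 5.
Decoding 11-7-41-19-35: 11→(11−5)÷2=3=c, 7→(7−5)÷2=1=a, 41→(41−5)÷2=18=r, 19→(19−5)÷2=7=g, 35→(35−5)÷2=15=o.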